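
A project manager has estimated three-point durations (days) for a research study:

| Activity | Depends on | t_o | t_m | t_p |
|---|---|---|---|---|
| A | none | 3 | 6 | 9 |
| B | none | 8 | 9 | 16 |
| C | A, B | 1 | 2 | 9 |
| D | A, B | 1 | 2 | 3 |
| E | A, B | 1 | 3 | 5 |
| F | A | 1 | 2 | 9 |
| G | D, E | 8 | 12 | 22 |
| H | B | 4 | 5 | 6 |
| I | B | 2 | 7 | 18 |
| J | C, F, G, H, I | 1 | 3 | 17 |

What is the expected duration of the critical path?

31 days

te_A = (3 + 4·6 + 9)/6 = 36/6 = 6
te_B = (8 + 4·9 + 16)/6 = 60/6 = 10
te_C = (1 + 4·2 + 9)/6 = 18/6 = 3
te_D = (1 + 4·2 + 3)/6 = 12/6 = 2
te_E = (1 + 4·3 + 5)/6 = 18/6 = 3
te_F = (1 + 4·2 + 9)/6 = 18/6 = 3
te_G = (8 + 4·12 + 22)/6 = 78/6 = 13
te_H = (4 + 4·5 + 6)/6 = 30/6 = 5
te_I = (2 + 4·7 + 18)/6 = 48/6 = 8
te_J = (1 + 4·3 + 17)/6 = 30/6 = 5

Forward pass:
ES_A = 0; EF_A = 6
ES_B = 0; EF_B = 10
ES_C = max(EF_A=6, EF_B=10) = 10; EF_C = 10+3 = 13
ES_D = max(EF_A=6, EF_B=10) = 10; EF_D = 10+2 = 12
ES_E = max(EF_A=6, EF_B=10) = 10; EF_E = 10+3 = 13
ES_F = 6; EF_F = 6+3 = 9
ES_G = max(EF_D=12, EF_E=13) = 13; EF_G = 13+13 = 26
ES_H = 10; EF_H = 10+5 = 15
ES_I = 10; EF_I = 10+8 = 18
ES_J = max(EF_C=13, EF_F=9, EF_G=26, EF_H=15, EF_I=18) = 26; EF_J = 26+5 = 31
Expected project duration μ = 31 days. Critical path: B → E → G → J.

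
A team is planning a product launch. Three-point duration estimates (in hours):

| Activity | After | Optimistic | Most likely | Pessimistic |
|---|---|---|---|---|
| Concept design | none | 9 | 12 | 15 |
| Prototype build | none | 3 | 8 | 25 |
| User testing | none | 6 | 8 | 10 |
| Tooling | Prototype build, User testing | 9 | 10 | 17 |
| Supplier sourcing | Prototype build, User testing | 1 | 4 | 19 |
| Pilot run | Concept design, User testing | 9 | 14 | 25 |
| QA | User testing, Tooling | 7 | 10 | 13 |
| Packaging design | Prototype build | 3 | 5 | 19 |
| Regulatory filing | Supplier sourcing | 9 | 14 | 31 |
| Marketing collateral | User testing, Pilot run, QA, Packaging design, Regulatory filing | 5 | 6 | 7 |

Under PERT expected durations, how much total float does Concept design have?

te_Concept design = (9 + 4·12 + 15)/6 = 72/6 = 12
te_Prototype build = (3 + 4·8 + 25)/6 = 60/6 = 10
te_User testing = (6 + 4·8 + 10)/6 = 48/6 = 8
te_Tooling = (9 + 4·10 + 17)/6 = 66/6 = 11
te_Supplier sourcing = (1 + 4·4 + 19)/6 = 36/6 = 6
te_Pilot run = (9 + 4·14 + 25)/6 = 90/6 = 15
te_QA = (7 + 4·10 + 13)/6 = 60/6 = 10
te_Packaging design = (3 + 4·5 + 19)/6 = 42/6 = 7
te_Regulatory filing = (9 + 4·14 + 31)/6 = 96/6 = 16
te_Marketing collateral = (5 + 4·6 + 7)/6 = 36/6 = 6

Forward pass:
ES_Concept design = 0; EF_Concept design = 12
ES_Prototype build = 0; EF_Prototype build = 10
ES_User testing = 0; EF_User testing = 8
ES_Tooling = max(EF_Prototype build=10, EF_User testing=8) = 10; EF_Tooling = 10+11 = 21
ES_Supplier sourcing = max(EF_Prototype build=10, EF_User testing=8) = 10; EF_Supplier sourcing = 10+6 = 16
ES_Pilot run = max(EF_Concept design=12, EF_User testing=8) = 12; EF_Pilot run = 12+15 = 27
ES_QA = max(EF_User testing=8, EF_Tooling=21) = 21; EF_QA = 21+10 = 31
ES_Packaging design = 10; EF_Packaging design = 10+7 = 17
ES_Regulatory filing = 16; EF_Regulatory filing = 16+16 = 32
ES_Marketing collateral = max(EF_User testing=8, EF_Pilot run=27, EF_QA=31, EF_Packaging design=17, EF_Regulatory filing=32) = 32; EF_Marketing collateral = 32+6 = 38
Expected project duration μ = 38 hours. Critical path: Prototype build → Supplier sourcing → Regulatory filing → Marketing collateral.

Backward pass:
LF_Marketing collateral = 38; LS_Marketing collateral = 38−6 = 32
LF_Regulatory filing = LS_Marketing collateral = 32; LS_Regulatory filing = 32−16 = 16
LF_Packaging design = LS_Marketing collateral = 32; LS_Packaging design = 32−7 = 25
LF_QA = LS_Marketing collateral = 32; LS_QA = 32−10 = 22
LF_Pilot run = LS_Marketing collateral = 32; LS_Pilot run = 32−15 = 17
LF_Supplier sourcing = LS_Regulatory filing = 16; LS_Supplier sourcing = 16−6 = 10
LF_Tooling = LS_QA = 22; LS_Tooling = 22−11 = 11
LF_User testing = min(LS_Tooling=11, LS_Supplier sourcing=10, LS_Pilot run=17, LS_QA=22, LS_Marketing collateral=32) = 10; LS_User testing = 10−8 = 2
LF_Prototype build = min(LS_Tooling=11, LS_Supplier sourcing=10, LS_Packaging design=25) = 10; LS_Prototype build = 10−10 = 0
LF_Concept design = LS_Pilot run = 17; LS_Concept design = 17−12 = 5
Slack_Concept design = LS_Concept design − ES_Concept design = 5 − 0 = 5

5 hours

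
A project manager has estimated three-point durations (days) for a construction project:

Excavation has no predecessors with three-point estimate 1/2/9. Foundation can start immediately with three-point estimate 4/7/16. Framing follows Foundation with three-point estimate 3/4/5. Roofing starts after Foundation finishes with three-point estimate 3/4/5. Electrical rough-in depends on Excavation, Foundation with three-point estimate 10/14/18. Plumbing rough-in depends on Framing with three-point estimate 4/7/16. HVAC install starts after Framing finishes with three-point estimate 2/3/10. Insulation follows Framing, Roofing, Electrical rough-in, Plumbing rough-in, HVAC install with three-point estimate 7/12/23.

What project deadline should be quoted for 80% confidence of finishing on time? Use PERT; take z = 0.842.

38.0 days

te_Excavation = (1 + 4·2 + 9)/6 = 18/6 = 3; σ²_Excavation = ((9−1)/6)² = 1.778
te_Foundation = (4 + 4·7 + 16)/6 = 48/6 = 8; σ²_Foundation = ((16−4)/6)² = 4.000
te_Framing = (3 + 4·4 + 5)/6 = 24/6 = 4; σ²_Framing = ((5−3)/6)² = 0.111
te_Roofing = (3 + 4·4 + 5)/6 = 24/6 = 4; σ²_Roofing = ((5−3)/6)² = 0.111
te_Electrical rough-in = (10 + 4·14 + 18)/6 = 84/6 = 14; σ²_Electrical rough-in = ((18−10)/6)² = 1.778
te_Plumbing rough-in = (4 + 4·7 + 16)/6 = 48/6 = 8; σ²_Plumbing rough-in = ((16−4)/6)² = 4.000
te_HVAC install = (2 + 4·3 + 10)/6 = 24/6 = 4; σ²_HVAC install = ((10−2)/6)² = 1.778
te_Insulation = (7 + 4·12 + 23)/6 = 78/6 = 13; σ²_Insulation = ((23−7)/6)² = 7.111

Forward pass:
ES_Excavation = 0; EF_Excavation = 3
ES_Foundation = 0; EF_Foundation = 8
ES_Framing = 8; EF_Framing = 8+4 = 12
ES_Roofing = 8; EF_Roofing = 8+4 = 12
ES_Electrical rough-in = max(EF_Excavation=3, EF_Foundation=8) = 8; EF_Electrical rough-in = 8+14 = 22
ES_Plumbing rough-in = 12; EF_Plumbing rough-in = 12+8 = 20
ES_HVAC install = 12; EF_HVAC install = 12+4 = 16
ES_Insulation = max(EF_Framing=12, EF_Roofing=12, EF_Electrical rough-in=22, EF_Plumbing rough-in=20, EF_HVAC install=16) = 22; EF_Insulation = 22+13 = 35
Expected project duration μ = 35 days. Critical path: Foundation → Electrical rough-in → Insulation.

Variance along critical path = 4.000 + 1.778 + 7.111 = 12.889; σ = 3.590 days.
D = μ + z·σ = 35 + 0.842·3.590 = 38.0 days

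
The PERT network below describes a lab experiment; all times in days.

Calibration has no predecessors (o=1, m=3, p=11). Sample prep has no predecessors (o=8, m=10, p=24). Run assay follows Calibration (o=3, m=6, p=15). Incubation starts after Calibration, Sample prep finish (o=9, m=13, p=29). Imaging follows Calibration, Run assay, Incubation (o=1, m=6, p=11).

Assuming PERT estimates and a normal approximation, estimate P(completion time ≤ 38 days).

0.862

te_Calibration = (1 + 4·3 + 11)/6 = 24/6 = 4; σ²_Calibration = ((11−1)/6)² = 2.778
te_Sample prep = (8 + 4·10 + 24)/6 = 72/6 = 12; σ²_Sample prep = ((24−8)/6)² = 7.111
te_Run assay = (3 + 4·6 + 15)/6 = 42/6 = 7; σ²_Run assay = ((15−3)/6)² = 4.000
te_Incubation = (9 + 4·13 + 29)/6 = 90/6 = 15; σ²_Incubation = ((29−9)/6)² = 11.111
te_Imaging = (1 + 4·6 + 11)/6 = 36/6 = 6; σ²_Imaging = ((11−1)/6)² = 2.778

Forward pass:
ES_Calibration = 0; EF_Calibration = 4
ES_Sample prep = 0; EF_Sample prep = 12
ES_Run assay = 4; EF_Run assay = 4+7 = 11
ES_Incubation = max(EF_Calibration=4, EF_Sample prep=12) = 12; EF_Incubation = 12+15 = 27
ES_Imaging = max(EF_Calibration=4, EF_Run assay=11, EF_Incubation=27) = 27; EF_Imaging = 27+6 = 33
Expected project duration μ = 33 days. Critical path: Sample prep → Incubation → Imaging.

Variance along critical path = 7.111 + 11.111 + 2.778 = 21.000; σ = √21.000 = 4.583 days.
Z = (38 − 33) / 4.583 = 1.091
P(T ≤ 38) = Φ(1.091) ≈ 0.862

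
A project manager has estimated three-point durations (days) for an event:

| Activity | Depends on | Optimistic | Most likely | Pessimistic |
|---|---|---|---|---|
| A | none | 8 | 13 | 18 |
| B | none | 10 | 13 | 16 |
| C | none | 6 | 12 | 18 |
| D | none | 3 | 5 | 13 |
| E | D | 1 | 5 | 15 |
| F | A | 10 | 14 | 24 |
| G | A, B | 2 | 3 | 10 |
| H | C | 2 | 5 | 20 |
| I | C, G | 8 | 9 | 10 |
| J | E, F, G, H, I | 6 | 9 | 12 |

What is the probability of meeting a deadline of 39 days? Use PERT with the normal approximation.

te_A = (8 + 4·13 + 18)/6 = 78/6 = 13; σ²_A = ((18−8)/6)² = 2.778
te_B = (10 + 4·13 + 16)/6 = 78/6 = 13; σ²_B = ((16−10)/6)² = 1.000
te_C = (6 + 4·12 + 18)/6 = 72/6 = 12; σ²_C = ((18−6)/6)² = 4.000
te_D = (3 + 4·5 + 13)/6 = 36/6 = 6; σ²_D = ((13−3)/6)² = 2.778
te_E = (1 + 4·5 + 15)/6 = 36/6 = 6; σ²_E = ((15−1)/6)² = 5.444
te_F = (10 + 4·14 + 24)/6 = 90/6 = 15; σ²_F = ((24−10)/6)² = 5.444
te_G = (2 + 4·3 + 10)/6 = 24/6 = 4; σ²_G = ((10−2)/6)² = 1.778
te_H = (2 + 4·5 + 20)/6 = 42/6 = 7; σ²_H = ((20−2)/6)² = 9.000
te_I = (8 + 4·9 + 10)/6 = 54/6 = 9; σ²_I = ((10−8)/6)² = 0.111
te_J = (6 + 4·9 + 12)/6 = 54/6 = 9; σ²_J = ((12−6)/6)² = 1.000

Forward pass:
ES_A = 0; EF_A = 13
ES_B = 0; EF_B = 13
ES_C = 0; EF_C = 12
ES_D = 0; EF_D = 6
ES_E = 6; EF_E = 6+6 = 12
ES_F = 13; EF_F = 13+15 = 28
ES_G = max(EF_A=13, EF_B=13) = 13; EF_G = 13+4 = 17
ES_H = 12; EF_H = 12+7 = 19
ES_I = max(EF_C=12, EF_G=17) = 17; EF_I = 17+9 = 26
ES_J = max(EF_E=12, EF_F=28, EF_G=17, EF_H=19, EF_I=26) = 28; EF_J = 28+9 = 37
Expected project duration μ = 37 days. Critical path: A → F → J.

Variance along critical path = 2.778 + 5.444 + 1.000 = 9.222; σ = √9.222 = 3.037 days.
Z = (39 − 37) / 3.037 = 0.659
P(T ≤ 39) = Φ(0.659) ≈ 0.745

0.745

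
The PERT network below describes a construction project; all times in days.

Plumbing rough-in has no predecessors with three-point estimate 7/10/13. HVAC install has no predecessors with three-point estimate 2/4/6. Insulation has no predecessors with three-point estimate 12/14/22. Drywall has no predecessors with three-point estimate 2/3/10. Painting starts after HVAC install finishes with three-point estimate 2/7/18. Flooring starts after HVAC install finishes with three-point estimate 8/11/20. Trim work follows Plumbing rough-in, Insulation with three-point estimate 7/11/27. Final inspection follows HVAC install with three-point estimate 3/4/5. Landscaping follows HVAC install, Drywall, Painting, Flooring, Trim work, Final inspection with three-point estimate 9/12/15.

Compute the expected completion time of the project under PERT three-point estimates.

40 days

te_Plumbing rough-in = (7 + 4·10 + 13)/6 = 60/6 = 10
te_HVAC install = (2 + 4·4 + 6)/6 = 24/6 = 4
te_Insulation = (12 + 4·14 + 22)/6 = 90/6 = 15
te_Drywall = (2 + 4·3 + 10)/6 = 24/6 = 4
te_Painting = (2 + 4·7 + 18)/6 = 48/6 = 8
te_Flooring = (8 + 4·11 + 20)/6 = 72/6 = 12
te_Trim work = (7 + 4·11 + 27)/6 = 78/6 = 13
te_Final inspection = (3 + 4·4 + 5)/6 = 24/6 = 4
te_Landscaping = (9 + 4·12 + 15)/6 = 72/6 = 12

Forward pass:
ES_Plumbing rough-in = 0; EF_Plumbing rough-in = 10
ES_HVAC install = 0; EF_HVAC install = 4
ES_Insulation = 0; EF_Insulation = 15
ES_Drywall = 0; EF_Drywall = 4
ES_Painting = 4; EF_Painting = 4+8 = 12
ES_Flooring = 4; EF_Flooring = 4+12 = 16
ES_Trim work = max(EF_Plumbing rough-in=10, EF_Insulation=15) = 15; EF_Trim work = 15+13 = 28
ES_Final inspection = 4; EF_Final inspection = 4+4 = 8
ES_Landscaping = max(EF_HVAC install=4, EF_Drywall=4, EF_Painting=12, EF_Flooring=16, EF_Trim work=28, EF_Final inspection=8) = 28; EF_Landscaping = 28+12 = 40
Expected project duration μ = 40 days. Critical path: Insulation → Trim work → Landscaping.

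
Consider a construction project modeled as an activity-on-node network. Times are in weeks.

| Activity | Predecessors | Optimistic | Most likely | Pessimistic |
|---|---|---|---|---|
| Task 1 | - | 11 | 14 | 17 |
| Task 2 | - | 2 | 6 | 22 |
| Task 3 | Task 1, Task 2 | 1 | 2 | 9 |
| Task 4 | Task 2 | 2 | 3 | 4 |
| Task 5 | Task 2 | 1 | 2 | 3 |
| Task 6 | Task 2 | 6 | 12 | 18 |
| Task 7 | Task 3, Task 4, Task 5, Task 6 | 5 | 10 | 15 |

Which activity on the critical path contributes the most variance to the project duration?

te_Task 1 = (11 + 4·14 + 17)/6 = 84/6 = 14; σ²_Task 1 = ((17−11)/6)² = 1.000
te_Task 2 = (2 + 4·6 + 22)/6 = 48/6 = 8; σ²_Task 2 = ((22−2)/6)² = 11.111
te_Task 3 = (1 + 4·2 + 9)/6 = 18/6 = 3; σ²_Task 3 = ((9−1)/6)² = 1.778
te_Task 4 = (2 + 4·3 + 4)/6 = 18/6 = 3; σ²_Task 4 = ((4−2)/6)² = 0.111
te_Task 5 = (1 + 4·2 + 3)/6 = 12/6 = 2; σ²_Task 5 = ((3−1)/6)² = 0.111
te_Task 6 = (6 + 4·12 + 18)/6 = 72/6 = 12; σ²_Task 6 = ((18−6)/6)² = 4.000
te_Task 7 = (5 + 4·10 + 15)/6 = 60/6 = 10; σ²_Task 7 = ((15−5)/6)² = 2.778

Forward pass:
ES_Task 1 = 0; EF_Task 1 = 14
ES_Task 2 = 0; EF_Task 2 = 8
ES_Task 3 = max(EF_Task 1=14, EF_Task 2=8) = 14; EF_Task 3 = 14+3 = 17
ES_Task 4 = 8; EF_Task 4 = 8+3 = 11
ES_Task 5 = 8; EF_Task 5 = 8+2 = 10
ES_Task 6 = 8; EF_Task 6 = 8+12 = 20
ES_Task 7 = max(EF_Task 3=17, EF_Task 4=11, EF_Task 5=10, EF_Task 6=20) = 20; EF_Task 7 = 20+10 = 30
Expected project duration μ = 30 weeks. Critical path: Task 2 → Task 6 → Task 7.

Variances on critical path: σ²_Task 2=11.111, σ²_Task 6=4.000, σ²_Task 7=2.778.
Largest is σ²_Task 2 = 11.111.

Task 2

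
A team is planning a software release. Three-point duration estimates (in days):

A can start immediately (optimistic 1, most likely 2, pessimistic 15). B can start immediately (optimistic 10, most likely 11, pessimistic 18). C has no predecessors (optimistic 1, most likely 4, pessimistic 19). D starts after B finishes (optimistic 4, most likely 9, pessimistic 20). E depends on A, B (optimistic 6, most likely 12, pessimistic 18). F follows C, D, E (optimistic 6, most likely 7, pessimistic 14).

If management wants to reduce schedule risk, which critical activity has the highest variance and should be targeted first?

E

te_A = (1 + 4·2 + 15)/6 = 24/6 = 4; σ²_A = ((15−1)/6)² = 5.444
te_B = (10 + 4·11 + 18)/6 = 72/6 = 12; σ²_B = ((18−10)/6)² = 1.778
te_C = (1 + 4·4 + 19)/6 = 36/6 = 6; σ²_C = ((19−1)/6)² = 9.000
te_D = (4 + 4·9 + 20)/6 = 60/6 = 10; σ²_D = ((20−4)/6)² = 7.111
te_E = (6 + 4·12 + 18)/6 = 72/6 = 12; σ²_E = ((18−6)/6)² = 4.000
te_F = (6 + 4·7 + 14)/6 = 48/6 = 8; σ²_F = ((14−6)/6)² = 1.778

Forward pass:
ES_A = 0; EF_A = 4
ES_B = 0; EF_B = 12
ES_C = 0; EF_C = 6
ES_D = 12; EF_D = 12+10 = 22
ES_E = max(EF_A=4, EF_B=12) = 12; EF_E = 12+12 = 24
ES_F = max(EF_C=6, EF_D=22, EF_E=24) = 24; EF_F = 24+8 = 32
Expected project duration μ = 32 days. Critical path: B → E → F.

Variances on critical path: σ²_B=1.778, σ²_E=4.000, σ²_F=1.778.
Largest is σ²_E = 4.000.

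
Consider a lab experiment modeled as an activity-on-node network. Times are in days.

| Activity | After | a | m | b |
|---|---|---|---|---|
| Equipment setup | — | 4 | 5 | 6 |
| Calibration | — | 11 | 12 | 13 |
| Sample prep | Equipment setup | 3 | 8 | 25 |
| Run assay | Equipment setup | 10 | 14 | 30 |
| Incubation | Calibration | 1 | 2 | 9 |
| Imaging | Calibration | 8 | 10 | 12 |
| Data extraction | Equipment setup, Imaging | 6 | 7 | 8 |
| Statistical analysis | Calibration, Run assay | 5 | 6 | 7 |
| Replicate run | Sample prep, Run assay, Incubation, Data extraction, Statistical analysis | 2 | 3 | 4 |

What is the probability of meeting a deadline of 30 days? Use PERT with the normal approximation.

te_Equipment setup = (4 + 4·5 + 6)/6 = 30/6 = 5; σ²_Equipment setup = ((6−4)/6)² = 0.111
te_Calibration = (11 + 4·12 + 13)/6 = 72/6 = 12; σ²_Calibration = ((13−11)/6)² = 0.111
te_Sample prep = (3 + 4·8 + 25)/6 = 60/6 = 10; σ²_Sample prep = ((25−3)/6)² = 13.444
te_Run assay = (10 + 4·14 + 30)/6 = 96/6 = 16; σ²_Run assay = ((30−10)/6)² = 11.111
te_Incubation = (1 + 4·2 + 9)/6 = 18/6 = 3; σ²_Incubation = ((9−1)/6)² = 1.778
te_Imaging = (8 + 4·10 + 12)/6 = 60/6 = 10; σ²_Imaging = ((12−8)/6)² = 0.444
te_Data extraction = (6 + 4·7 + 8)/6 = 42/6 = 7; σ²_Data extraction = ((8−6)/6)² = 0.111
te_Statistical analysis = (5 + 4·6 + 7)/6 = 36/6 = 6; σ²_Statistical analysis = ((7−5)/6)² = 0.111
te_Replicate run = (2 + 4·3 + 4)/6 = 18/6 = 3; σ²_Replicate run = ((4−2)/6)² = 0.111

Forward pass:
ES_Equipment setup = 0; EF_Equipment setup = 5
ES_Calibration = 0; EF_Calibration = 12
ES_Sample prep = 5; EF_Sample prep = 5+10 = 15
ES_Run assay = 5; EF_Run assay = 5+16 = 21
ES_Incubation = 12; EF_Incubation = 12+3 = 15
ES_Imaging = 12; EF_Imaging = 12+10 = 22
ES_Data extraction = max(EF_Equipment setup=5, EF_Imaging=22) = 22; EF_Data extraction = 22+7 = 29
ES_Statistical analysis = max(EF_Calibration=12, EF_Run assay=21) = 21; EF_Statistical analysis = 21+6 = 27
ES_Replicate run = max(EF_Sample prep=15, EF_Run assay=21, EF_Incubation=15, EF_Data extraction=29, EF_Statistical analysis=27) = 29; EF_Replicate run = 29+3 = 32
Expected project duration μ = 32 days. Critical path: Calibration → Imaging → Data extraction → Replicate run.

Variance along critical path = 0.111 + 0.444 + 0.111 + 0.111 = 0.778; σ = √0.778 = 0.882 days.
Z = (30 − 32) / 0.882 = -2.268
P(T ≤ 30) = Φ(-2.268) ≈ 0.012

0.012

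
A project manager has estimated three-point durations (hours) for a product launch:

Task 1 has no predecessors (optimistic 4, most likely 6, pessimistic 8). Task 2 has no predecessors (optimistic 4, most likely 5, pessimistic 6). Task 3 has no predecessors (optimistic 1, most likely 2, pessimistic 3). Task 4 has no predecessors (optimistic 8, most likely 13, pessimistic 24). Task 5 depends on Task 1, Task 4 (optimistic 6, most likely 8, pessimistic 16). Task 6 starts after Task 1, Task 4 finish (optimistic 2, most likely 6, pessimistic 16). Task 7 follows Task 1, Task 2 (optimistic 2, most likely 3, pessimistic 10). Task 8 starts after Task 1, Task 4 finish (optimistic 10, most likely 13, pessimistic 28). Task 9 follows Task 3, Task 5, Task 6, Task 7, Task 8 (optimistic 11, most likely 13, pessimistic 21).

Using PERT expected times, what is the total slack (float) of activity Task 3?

te_Task 1 = (4 + 4·6 + 8)/6 = 36/6 = 6
te_Task 2 = (4 + 4·5 + 6)/6 = 30/6 = 5
te_Task 3 = (1 + 4·2 + 3)/6 = 12/6 = 2
te_Task 4 = (8 + 4·13 + 24)/6 = 84/6 = 14
te_Task 5 = (6 + 4·8 + 16)/6 = 54/6 = 9
te_Task 6 = (2 + 4·6 + 16)/6 = 42/6 = 7
te_Task 7 = (2 + 4·3 + 10)/6 = 24/6 = 4
te_Task 8 = (10 + 4·13 + 28)/6 = 90/6 = 15
te_Task 9 = (11 + 4·13 + 21)/6 = 84/6 = 14

Forward pass:
ES_Task 1 = 0; EF_Task 1 = 6
ES_Task 2 = 0; EF_Task 2 = 5
ES_Task 3 = 0; EF_Task 3 = 2
ES_Task 4 = 0; EF_Task 4 = 14
ES_Task 5 = max(EF_Task 1=6, EF_Task 4=14) = 14; EF_Task 5 = 14+9 = 23
ES_Task 6 = max(EF_Task 1=6, EF_Task 4=14) = 14; EF_Task 6 = 14+7 = 21
ES_Task 7 = max(EF_Task 1=6, EF_Task 2=5) = 6; EF_Task 7 = 6+4 = 10
ES_Task 8 = max(EF_Task 1=6, EF_Task 4=14) = 14; EF_Task 8 = 14+15 = 29
ES_Task 9 = max(EF_Task 3=2, EF_Task 5=23, EF_Task 6=21, EF_Task 7=10, EF_Task 8=29) = 29; EF_Task 9 = 29+14 = 43
Expected project duration μ = 43 hours. Critical path: Task 4 → Task 8 → Task 9.

Backward pass:
LF_Task 9 = 43; LS_Task 9 = 43−14 = 29
LF_Task 8 = LS_Task 9 = 29; LS_Task 8 = 29−15 = 14
LF_Task 7 = LS_Task 9 = 29; LS_Task 7 = 29−4 = 25
LF_Task 6 = LS_Task 9 = 29; LS_Task 6 = 29−7 = 22
LF_Task 5 = LS_Task 9 = 29; LS_Task 5 = 29−9 = 20
LF_Task 4 = min(LS_Task 5=20, LS_Task 6=22, LS_Task 8=14) = 14; LS_Task 4 = 14−14 = 0
LF_Task 3 = LS_Task 9 = 29; LS_Task 3 = 29−2 = 27
LF_Task 2 = LS_Task 7 = 25; LS_Task 2 = 25−5 = 20
LF_Task 1 = min(LS_Task 5=20, LS_Task 6=22, LS_Task 7=25, LS_Task 8=14) = 14; LS_Task 1 = 14−6 = 8
Slack_Task 3 = LS_Task 3 − ES_Task 3 = 27 − 0 = 27

27 hours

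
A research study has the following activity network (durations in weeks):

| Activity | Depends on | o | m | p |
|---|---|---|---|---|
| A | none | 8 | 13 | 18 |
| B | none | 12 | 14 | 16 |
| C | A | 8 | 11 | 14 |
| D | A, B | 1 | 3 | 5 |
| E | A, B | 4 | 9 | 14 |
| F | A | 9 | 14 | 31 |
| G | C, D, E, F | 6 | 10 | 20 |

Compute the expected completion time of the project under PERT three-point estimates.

te_A = (8 + 4·13 + 18)/6 = 78/6 = 13
te_B = (12 + 4·14 + 16)/6 = 84/6 = 14
te_C = (8 + 4·11 + 14)/6 = 66/6 = 11
te_D = (1 + 4·3 + 5)/6 = 18/6 = 3
te_E = (4 + 4·9 + 14)/6 = 54/6 = 9
te_F = (9 + 4·14 + 31)/6 = 96/6 = 16
te_G = (6 + 4·10 + 20)/6 = 66/6 = 11

Forward pass:
ES_A = 0; EF_A = 13
ES_B = 0; EF_B = 14
ES_C = 13; EF_C = 13+11 = 24
ES_D = max(EF_A=13, EF_B=14) = 14; EF_D = 14+3 = 17
ES_E = max(EF_A=13, EF_B=14) = 14; EF_E = 14+9 = 23
ES_F = 13; EF_F = 13+16 = 29
ES_G = max(EF_C=24, EF_D=17, EF_E=23, EF_F=29) = 29; EF_G = 29+11 = 40
Expected project duration μ = 40 weeks. Critical path: A → F → G.

40 weeks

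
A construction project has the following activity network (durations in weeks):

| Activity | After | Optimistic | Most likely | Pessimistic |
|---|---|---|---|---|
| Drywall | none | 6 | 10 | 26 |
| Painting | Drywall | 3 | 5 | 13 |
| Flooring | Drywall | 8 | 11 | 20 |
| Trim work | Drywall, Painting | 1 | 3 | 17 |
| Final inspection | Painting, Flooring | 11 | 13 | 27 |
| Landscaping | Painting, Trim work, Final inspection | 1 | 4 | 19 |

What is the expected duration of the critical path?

45 weeks

te_Drywall = (6 + 4·10 + 26)/6 = 72/6 = 12
te_Painting = (3 + 4·5 + 13)/6 = 36/6 = 6
te_Flooring = (8 + 4·11 + 20)/6 = 72/6 = 12
te_Trim work = (1 + 4·3 + 17)/6 = 30/6 = 5
te_Final inspection = (11 + 4·13 + 27)/6 = 90/6 = 15
te_Landscaping = (1 + 4·4 + 19)/6 = 36/6 = 6

Forward pass:
ES_Drywall = 0; EF_Drywall = 12
ES_Painting = 12; EF_Painting = 12+6 = 18
ES_Flooring = 12; EF_Flooring = 12+12 = 24
ES_Trim work = max(EF_Drywall=12, EF_Painting=18) = 18; EF_Trim work = 18+5 = 23
ES_Final inspection = max(EF_Painting=18, EF_Flooring=24) = 24; EF_Final inspection = 24+15 = 39
ES_Landscaping = max(EF_Painting=18, EF_Trim work=23, EF_Final inspection=39) = 39; EF_Landscaping = 39+6 = 45
Expected project duration μ = 45 weeks. Critical path: Drywall → Flooring → Final inspection → Landscaping.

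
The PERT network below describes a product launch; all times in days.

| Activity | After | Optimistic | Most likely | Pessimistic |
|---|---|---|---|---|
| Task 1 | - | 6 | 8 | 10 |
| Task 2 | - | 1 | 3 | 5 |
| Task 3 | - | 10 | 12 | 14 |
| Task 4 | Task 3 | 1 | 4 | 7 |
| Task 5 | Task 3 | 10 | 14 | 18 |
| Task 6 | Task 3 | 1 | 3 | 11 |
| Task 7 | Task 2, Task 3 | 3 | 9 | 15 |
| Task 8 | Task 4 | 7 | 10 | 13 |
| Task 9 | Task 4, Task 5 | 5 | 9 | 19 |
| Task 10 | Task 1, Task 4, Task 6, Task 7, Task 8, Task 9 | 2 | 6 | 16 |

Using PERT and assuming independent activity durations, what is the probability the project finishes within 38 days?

0.084

te_Task 1 = (6 + 4·8 + 10)/6 = 48/6 = 8; σ²_Task 1 = ((10−6)/6)² = 0.444
te_Task 2 = (1 + 4·3 + 5)/6 = 18/6 = 3; σ²_Task 2 = ((5−1)/6)² = 0.444
te_Task 3 = (10 + 4·12 + 14)/6 = 72/6 = 12; σ²_Task 3 = ((14−10)/6)² = 0.444
te_Task 4 = (1 + 4·4 + 7)/6 = 24/6 = 4; σ²_Task 4 = ((7−1)/6)² = 1.000
te_Task 5 = (10 + 4·14 + 18)/6 = 84/6 = 14; σ²_Task 5 = ((18−10)/6)² = 1.778
te_Task 6 = (1 + 4·3 + 11)/6 = 24/6 = 4; σ²_Task 6 = ((11−1)/6)² = 2.778
te_Task 7 = (3 + 4·9 + 15)/6 = 54/6 = 9; σ²_Task 7 = ((15−3)/6)² = 4.000
te_Task 8 = (7 + 4·10 + 13)/6 = 60/6 = 10; σ²_Task 8 = ((13−7)/6)² = 1.000
te_Task 9 = (5 + 4·9 + 19)/6 = 60/6 = 10; σ²_Task 9 = ((19−5)/6)² = 5.444
te_Task 10 = (2 + 4·6 + 16)/6 = 42/6 = 7; σ²_Task 10 = ((16−2)/6)² = 5.444

Forward pass:
ES_Task 1 = 0; EF_Task 1 = 8
ES_Task 2 = 0; EF_Task 2 = 3
ES_Task 3 = 0; EF_Task 3 = 12
ES_Task 4 = 12; EF_Task 4 = 12+4 = 16
ES_Task 5 = 12; EF_Task 5 = 12+14 = 26
ES_Task 6 = 12; EF_Task 6 = 12+4 = 16
ES_Task 7 = max(EF_Task 2=3, EF_Task 3=12) = 12; EF_Task 7 = 12+9 = 21
ES_Task 8 = 16; EF_Task 8 = 16+10 = 26
ES_Task 9 = max(EF_Task 4=16, EF_Task 5=26) = 26; EF_Task 9 = 26+10 = 36
ES_Task 10 = max(EF_Task 1=8, EF_Task 4=16, EF_Task 6=16, EF_Task 7=21, EF_Task 8=26, EF_Task 9=36) = 36; EF_Task 10 = 36+7 = 43
Expected project duration μ = 43 days. Critical path: Task 3 → Task 5 → Task 9 → Task 10.

Variance along critical path = 0.444 + 1.778 + 5.444 + 5.444 = 13.111; σ = √13.111 = 3.621 days.
Z = (38 − 43) / 3.621 = -1.381
P(T ≤ 38) = Φ(-1.381) ≈ 0.084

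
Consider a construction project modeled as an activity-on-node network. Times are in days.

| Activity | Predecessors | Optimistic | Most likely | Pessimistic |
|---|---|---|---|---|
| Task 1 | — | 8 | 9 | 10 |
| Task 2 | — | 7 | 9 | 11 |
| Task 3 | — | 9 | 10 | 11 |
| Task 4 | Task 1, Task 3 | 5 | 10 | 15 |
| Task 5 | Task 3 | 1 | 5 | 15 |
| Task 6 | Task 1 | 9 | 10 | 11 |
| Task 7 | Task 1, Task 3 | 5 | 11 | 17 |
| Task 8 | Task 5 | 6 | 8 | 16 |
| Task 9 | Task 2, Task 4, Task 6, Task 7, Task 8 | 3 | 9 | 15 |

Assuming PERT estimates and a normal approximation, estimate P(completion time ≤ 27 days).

te_Task 1 = (8 + 4·9 + 10)/6 = 54/6 = 9; σ²_Task 1 = ((10−8)/6)² = 0.111
te_Task 2 = (7 + 4·9 + 11)/6 = 54/6 = 9; σ²_Task 2 = ((11−7)/6)² = 0.444
te_Task 3 = (9 + 4·10 + 11)/6 = 60/6 = 10; σ²_Task 3 = ((11−9)/6)² = 0.111
te_Task 4 = (5 + 4·10 + 15)/6 = 60/6 = 10; σ²_Task 4 = ((15−5)/6)² = 2.778
te_Task 5 = (1 + 4·5 + 15)/6 = 36/6 = 6; σ²_Task 5 = ((15−1)/6)² = 5.444
te_Task 6 = (9 + 4·10 + 11)/6 = 60/6 = 10; σ²_Task 6 = ((11−9)/6)² = 0.111
te_Task 7 = (5 + 4·11 + 17)/6 = 66/6 = 11; σ²_Task 7 = ((17−5)/6)² = 4.000
te_Task 8 = (6 + 4·8 + 16)/6 = 54/6 = 9; σ²_Task 8 = ((16−6)/6)² = 2.778
te_Task 9 = (3 + 4·9 + 15)/6 = 54/6 = 9; σ²_Task 9 = ((15−3)/6)² = 4.000

Forward pass:
ES_Task 1 = 0; EF_Task 1 = 9
ES_Task 2 = 0; EF_Task 2 = 9
ES_Task 3 = 0; EF_Task 3 = 10
ES_Task 4 = max(EF_Task 1=9, EF_Task 3=10) = 10; EF_Task 4 = 10+10 = 20
ES_Task 5 = 10; EF_Task 5 = 10+6 = 16
ES_Task 6 = 9; EF_Task 6 = 9+10 = 19
ES_Task 7 = max(EF_Task 1=9, EF_Task 3=10) = 10; EF_Task 7 = 10+11 = 21
ES_Task 8 = 16; EF_Task 8 = 16+9 = 25
ES_Task 9 = max(EF_Task 2=9, EF_Task 4=20, EF_Task 6=19, EF_Task 7=21, EF_Task 8=25) = 25; EF_Task 9 = 25+9 = 34
Expected project duration μ = 34 days. Critical path: Task 3 → Task 5 → Task 8 → Task 9.

Variance along critical path = 0.111 + 5.444 + 2.778 + 4.000 = 12.333; σ = √12.333 = 3.512 days.
Z = (27 − 34) / 3.512 = -1.993
P(T ≤ 27) = Φ(-1.993) ≈ 0.023

0.023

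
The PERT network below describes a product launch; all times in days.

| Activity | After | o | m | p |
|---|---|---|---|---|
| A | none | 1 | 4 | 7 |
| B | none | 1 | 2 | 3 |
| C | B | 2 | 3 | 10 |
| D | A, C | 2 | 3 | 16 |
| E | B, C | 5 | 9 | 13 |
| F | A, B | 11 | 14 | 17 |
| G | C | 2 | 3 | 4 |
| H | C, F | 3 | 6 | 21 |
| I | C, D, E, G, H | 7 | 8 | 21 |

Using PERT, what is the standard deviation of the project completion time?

4.06 days

te_A = (1 + 4·4 + 7)/6 = 24/6 = 4; σ²_A = ((7−1)/6)² = 1.000
te_B = (1 + 4·2 + 3)/6 = 12/6 = 2; σ²_B = ((3−1)/6)² = 0.111
te_C = (2 + 4·3 + 10)/6 = 24/6 = 4; σ²_C = ((10−2)/6)² = 1.778
te_D = (2 + 4·3 + 16)/6 = 30/6 = 5; σ²_D = ((16−2)/6)² = 5.444
te_E = (5 + 4·9 + 13)/6 = 54/6 = 9; σ²_E = ((13−5)/6)² = 1.778
te_F = (11 + 4·14 + 17)/6 = 84/6 = 14; σ²_F = ((17−11)/6)² = 1.000
te_G = (2 + 4·3 + 4)/6 = 18/6 = 3; σ²_G = ((4−2)/6)² = 0.111
te_H = (3 + 4·6 + 21)/6 = 48/6 = 8; σ²_H = ((21−3)/6)² = 9.000
te_I = (7 + 4·8 + 21)/6 = 60/6 = 10; σ²_I = ((21−7)/6)² = 5.444

Forward pass:
ES_A = 0; EF_A = 4
ES_B = 0; EF_B = 2
ES_C = 2; EF_C = 2+4 = 6
ES_D = max(EF_A=4, EF_C=6) = 6; EF_D = 6+5 = 11
ES_E = max(EF_B=2, EF_C=6) = 6; EF_E = 6+9 = 15
ES_F = max(EF_A=4, EF_B=2) = 4; EF_F = 4+14 = 18
ES_G = 6; EF_G = 6+3 = 9
ES_H = max(EF_C=6, EF_F=18) = 18; EF_H = 18+8 = 26
ES_I = max(EF_C=6, EF_D=11, EF_E=15, EF_G=9, EF_H=26) = 26; EF_I = 26+10 = 36
Expected project duration μ = 36 days. Critical path: A → F → H → I.

Variance along critical path = 1.000 + 1.000 + 9.000 + 5.444 = 16.444
σ = √16.444 = 4.055 days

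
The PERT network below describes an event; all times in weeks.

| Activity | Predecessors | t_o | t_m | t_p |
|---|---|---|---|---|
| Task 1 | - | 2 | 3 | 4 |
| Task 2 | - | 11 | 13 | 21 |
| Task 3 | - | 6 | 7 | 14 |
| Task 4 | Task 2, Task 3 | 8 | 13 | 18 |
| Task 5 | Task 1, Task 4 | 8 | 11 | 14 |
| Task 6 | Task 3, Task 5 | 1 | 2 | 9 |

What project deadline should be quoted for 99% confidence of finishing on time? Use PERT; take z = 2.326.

47.7 weeks

te_Task 1 = (2 + 4·3 + 4)/6 = 18/6 = 3; σ²_Task 1 = ((4−2)/6)² = 0.111
te_Task 2 = (11 + 4·13 + 21)/6 = 84/6 = 14; σ²_Task 2 = ((21−11)/6)² = 2.778
te_Task 3 = (6 + 4·7 + 14)/6 = 48/6 = 8; σ²_Task 3 = ((14−6)/6)² = 1.778
te_Task 4 = (8 + 4·13 + 18)/6 = 78/6 = 13; σ²_Task 4 = ((18−8)/6)² = 2.778
te_Task 5 = (8 + 4·11 + 14)/6 = 66/6 = 11; σ²_Task 5 = ((14−8)/6)² = 1.000
te_Task 6 = (1 + 4·2 + 9)/6 = 18/6 = 3; σ²_Task 6 = ((9−1)/6)² = 1.778

Forward pass:
ES_Task 1 = 0; EF_Task 1 = 3
ES_Task 2 = 0; EF_Task 2 = 14
ES_Task 3 = 0; EF_Task 3 = 8
ES_Task 4 = max(EF_Task 2=14, EF_Task 3=8) = 14; EF_Task 4 = 14+13 = 27
ES_Task 5 = max(EF_Task 1=3, EF_Task 4=27) = 27; EF_Task 5 = 27+11 = 38
ES_Task 6 = max(EF_Task 3=8, EF_Task 5=38) = 38; EF_Task 6 = 38+3 = 41
Expected project duration μ = 41 weeks. Critical path: Task 2 → Task 4 → Task 5 → Task 6.

Variance along critical path = 2.778 + 2.778 + 1.000 + 1.778 = 8.333; σ = 2.887 weeks.
D = μ + z·σ = 41 + 2.326·2.887 = 47.7 weeks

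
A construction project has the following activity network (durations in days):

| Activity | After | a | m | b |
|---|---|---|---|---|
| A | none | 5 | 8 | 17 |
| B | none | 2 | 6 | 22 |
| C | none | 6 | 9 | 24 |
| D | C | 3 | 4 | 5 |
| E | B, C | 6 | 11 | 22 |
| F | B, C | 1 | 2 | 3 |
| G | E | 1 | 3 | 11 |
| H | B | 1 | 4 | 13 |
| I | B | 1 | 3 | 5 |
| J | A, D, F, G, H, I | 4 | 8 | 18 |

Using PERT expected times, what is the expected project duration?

te_A = (5 + 4·8 + 17)/6 = 54/6 = 9
te_B = (2 + 4·6 + 22)/6 = 48/6 = 8
te_C = (6 + 4·9 + 24)/6 = 66/6 = 11
te_D = (3 + 4·4 + 5)/6 = 24/6 = 4
te_E = (6 + 4·11 + 22)/6 = 72/6 = 12
te_F = (1 + 4·2 + 3)/6 = 12/6 = 2
te_G = (1 + 4·3 + 11)/6 = 24/6 = 4
te_H = (1 + 4·4 + 13)/6 = 30/6 = 5
te_I = (1 + 4·3 + 5)/6 = 18/6 = 3
te_J = (4 + 4·8 + 18)/6 = 54/6 = 9

Forward pass:
ES_A = 0; EF_A = 9
ES_B = 0; EF_B = 8
ES_C = 0; EF_C = 11
ES_D = 11; EF_D = 11+4 = 15
ES_E = max(EF_B=8, EF_C=11) = 11; EF_E = 11+12 = 23
ES_F = max(EF_B=8, EF_C=11) = 11; EF_F = 11+2 = 13
ES_G = 23; EF_G = 23+4 = 27
ES_H = 8; EF_H = 8+5 = 13
ES_I = 8; EF_I = 8+3 = 11
ES_J = max(EF_A=9, EF_D=15, EF_F=13, EF_G=27, EF_H=13, EF_I=11) = 27; EF_J = 27+9 = 36
Expected project duration μ = 36 days. Critical path: C → E → G → J.

36 days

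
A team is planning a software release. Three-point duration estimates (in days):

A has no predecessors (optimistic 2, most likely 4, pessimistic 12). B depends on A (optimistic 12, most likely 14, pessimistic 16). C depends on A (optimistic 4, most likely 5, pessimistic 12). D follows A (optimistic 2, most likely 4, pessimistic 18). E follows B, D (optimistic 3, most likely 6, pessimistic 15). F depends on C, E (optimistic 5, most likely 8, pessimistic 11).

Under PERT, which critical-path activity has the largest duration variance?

te_A = (2 + 4·4 + 12)/6 = 30/6 = 5; σ²_A = ((12−2)/6)² = 2.778
te_B = (12 + 4·14 + 16)/6 = 84/6 = 14; σ²_B = ((16−12)/6)² = 0.444
te_C = (4 + 4·5 + 12)/6 = 36/6 = 6; σ²_C = ((12−4)/6)² = 1.778
te_D = (2 + 4·4 + 18)/6 = 36/6 = 6; σ²_D = ((18−2)/6)² = 7.111
te_E = (3 + 4·6 + 15)/6 = 42/6 = 7; σ²_E = ((15−3)/6)² = 4.000
te_F = (5 + 4·8 + 11)/6 = 48/6 = 8; σ²_F = ((11−5)/6)² = 1.000

Forward pass:
ES_A = 0; EF_A = 5
ES_B = 5; EF_B = 5+14 = 19
ES_C = 5; EF_C = 5+6 = 11
ES_D = 5; EF_D = 5+6 = 11
ES_E = max(EF_B=19, EF_D=11) = 19; EF_E = 19+7 = 26
ES_F = max(EF_C=11, EF_E=26) = 26; EF_F = 26+8 = 34
Expected project duration μ = 34 days. Critical path: A → B → E → F.

Variances on critical path: σ²_A=2.778, σ²_B=0.444, σ²_E=4.000, σ²_F=1.000.
Largest is σ²_E = 4.000.

E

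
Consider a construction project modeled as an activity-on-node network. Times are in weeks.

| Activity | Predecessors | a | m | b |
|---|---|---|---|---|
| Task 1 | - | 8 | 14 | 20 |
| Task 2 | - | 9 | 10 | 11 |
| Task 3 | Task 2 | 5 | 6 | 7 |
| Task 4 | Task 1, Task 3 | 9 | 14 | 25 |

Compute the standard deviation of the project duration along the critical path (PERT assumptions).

te_Task 1 = (8 + 4·14 + 20)/6 = 84/6 = 14; σ²_Task 1 = ((20−8)/6)² = 4.000
te_Task 2 = (9 + 4·10 + 11)/6 = 60/6 = 10; σ²_Task 2 = ((11−9)/6)² = 0.111
te_Task 3 = (5 + 4·6 + 7)/6 = 36/6 = 6; σ²_Task 3 = ((7−5)/6)² = 0.111
te_Task 4 = (9 + 4·14 + 25)/6 = 90/6 = 15; σ²_Task 4 = ((25−9)/6)² = 7.111

Forward pass:
ES_Task 1 = 0; EF_Task 1 = 14
ES_Task 2 = 0; EF_Task 2 = 10
ES_Task 3 = 10; EF_Task 3 = 10+6 = 16
ES_Task 4 = max(EF_Task 1=14, EF_Task 3=16) = 16; EF_Task 4 = 16+15 = 31
Expected project duration μ = 31 weeks. Critical path: Task 2 → Task 3 → Task 4.

Variance along critical path = 0.111 + 0.111 + 7.111 = 7.333
σ = √7.333 = 2.708 weeks

2.71 weeks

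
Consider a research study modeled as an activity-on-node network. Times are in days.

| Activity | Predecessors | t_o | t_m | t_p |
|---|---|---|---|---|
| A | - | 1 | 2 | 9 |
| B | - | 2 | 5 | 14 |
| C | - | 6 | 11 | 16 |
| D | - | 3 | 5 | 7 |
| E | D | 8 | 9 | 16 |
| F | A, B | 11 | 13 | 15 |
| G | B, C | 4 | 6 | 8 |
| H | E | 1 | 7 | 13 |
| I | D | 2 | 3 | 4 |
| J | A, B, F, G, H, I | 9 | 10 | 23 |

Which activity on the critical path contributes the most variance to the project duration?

te_A = (1 + 4·2 + 9)/6 = 18/6 = 3; σ²_A = ((9−1)/6)² = 1.778
te_B = (2 + 4·5 + 14)/6 = 36/6 = 6; σ²_B = ((14−2)/6)² = 4.000
te_C = (6 + 4·11 + 16)/6 = 66/6 = 11; σ²_C = ((16−6)/6)² = 2.778
te_D = (3 + 4·5 + 7)/6 = 30/6 = 5; σ²_D = ((7−3)/6)² = 0.444
te_E = (8 + 4·9 + 16)/6 = 60/6 = 10; σ²_E = ((16−8)/6)² = 1.778
te_F = (11 + 4·13 + 15)/6 = 78/6 = 13; σ²_F = ((15−11)/6)² = 0.444
te_G = (4 + 4·6 + 8)/6 = 36/6 = 6; σ²_G = ((8−4)/6)² = 0.444
te_H = (1 + 4·7 + 13)/6 = 42/6 = 7; σ²_H = ((13−1)/6)² = 4.000
te_I = (2 + 4·3 + 4)/6 = 18/6 = 3; σ²_I = ((4−2)/6)² = 0.111
te_J = (9 + 4·10 + 23)/6 = 72/6 = 12; σ²_J = ((23−9)/6)² = 5.444

Forward pass:
ES_A = 0; EF_A = 3
ES_B = 0; EF_B = 6
ES_C = 0; EF_C = 11
ES_D = 0; EF_D = 5
ES_E = 5; EF_E = 5+10 = 15
ES_F = max(EF_A=3, EF_B=6) = 6; EF_F = 6+13 = 19
ES_G = max(EF_B=6, EF_C=11) = 11; EF_G = 11+6 = 17
ES_H = 15; EF_H = 15+7 = 22
ES_I = 5; EF_I = 5+3 = 8
ES_J = max(EF_A=3, EF_B=6, EF_F=19, EF_G=17, EF_H=22, EF_I=8) = 22; EF_J = 22+12 = 34
Expected project duration μ = 34 days. Critical path: D → E → H → J.

Variances on critical path: σ²_D=0.444, σ²_E=1.778, σ²_H=4.000, σ²_J=5.444.
Largest is σ²_J = 5.444.

J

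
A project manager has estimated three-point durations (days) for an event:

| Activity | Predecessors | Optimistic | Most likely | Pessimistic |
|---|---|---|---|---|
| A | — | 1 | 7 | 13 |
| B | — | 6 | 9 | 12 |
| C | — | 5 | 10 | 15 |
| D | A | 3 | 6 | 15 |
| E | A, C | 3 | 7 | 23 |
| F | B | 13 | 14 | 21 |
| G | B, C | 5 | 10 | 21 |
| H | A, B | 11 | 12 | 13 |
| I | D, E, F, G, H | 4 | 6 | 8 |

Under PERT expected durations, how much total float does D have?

te_A = (1 + 4·7 + 13)/6 = 42/6 = 7
te_B = (6 + 4·9 + 12)/6 = 54/6 = 9
te_C = (5 + 4·10 + 15)/6 = 60/6 = 10
te_D = (3 + 4·6 + 15)/6 = 42/6 = 7
te_E = (3 + 4·7 + 23)/6 = 54/6 = 9
te_F = (13 + 4·14 + 21)/6 = 90/6 = 15
te_G = (5 + 4·10 + 21)/6 = 66/6 = 11
te_H = (11 + 4·12 + 13)/6 = 72/6 = 12
te_I = (4 + 4·6 + 8)/6 = 36/6 = 6

Forward pass:
ES_A = 0; EF_A = 7
ES_B = 0; EF_B = 9
ES_C = 0; EF_C = 10
ES_D = 7; EF_D = 7+7 = 14
ES_E = max(EF_A=7, EF_C=10) = 10; EF_E = 10+9 = 19
ES_F = 9; EF_F = 9+15 = 24
ES_G = max(EF_B=9, EF_C=10) = 10; EF_G = 10+11 = 21
ES_H = max(EF_A=7, EF_B=9) = 9; EF_H = 9+12 = 21
ES_I = max(EF_D=14, EF_E=19, EF_F=24, EF_G=21, EF_H=21) = 24; EF_I = 24+6 = 30
Expected project duration μ = 30 days. Critical path: B → F → I.

Backward pass:
LF_I = 30; LS_I = 30−6 = 24
LF_H = LS_I = 24; LS_H = 24−12 = 12
LF_G = LS_I = 24; LS_G = 24−11 = 13
LF_F = LS_I = 24; LS_F = 24−15 = 9
LF_E = LS_I = 24; LS_E = 24−9 = 15
LF_D = LS_I = 24; LS_D = 24−7 = 17
LF_C = min(LS_E=15, LS_G=13) = 13; LS_C = 13−10 = 3
LF_B = min(LS_F=9, LS_G=13, LS_H=12) = 9; LS_B = 9−9 = 0
LF_A = min(LS_D=17, LS_E=15, LS_H=12) = 12; LS_A = 12−7 = 5
Slack_D = LS_D − ES_D = 17 − 7 = 10

10 days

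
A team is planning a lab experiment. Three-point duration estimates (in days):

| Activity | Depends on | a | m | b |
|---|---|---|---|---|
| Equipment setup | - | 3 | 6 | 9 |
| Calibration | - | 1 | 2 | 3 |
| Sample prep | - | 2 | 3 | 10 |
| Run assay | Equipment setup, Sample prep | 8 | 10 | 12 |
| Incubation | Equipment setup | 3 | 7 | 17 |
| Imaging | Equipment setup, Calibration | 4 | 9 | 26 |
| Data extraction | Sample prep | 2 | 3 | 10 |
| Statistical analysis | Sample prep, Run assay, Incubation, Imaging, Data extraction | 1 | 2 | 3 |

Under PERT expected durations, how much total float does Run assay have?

te_Equipment setup = (3 + 4·6 + 9)/6 = 36/6 = 6
te_Calibration = (1 + 4·2 + 3)/6 = 12/6 = 2
te_Sample prep = (2 + 4·3 + 10)/6 = 24/6 = 4
te_Run assay = (8 + 4·10 + 12)/6 = 60/6 = 10
te_Incubation = (3 + 4·7 + 17)/6 = 48/6 = 8
te_Imaging = (4 + 4·9 + 26)/6 = 66/6 = 11
te_Data extraction = (2 + 4·3 + 10)/6 = 24/6 = 4
te_Statistical analysis = (1 + 4·2 + 3)/6 = 12/6 = 2

Forward pass:
ES_Equipment setup = 0; EF_Equipment setup = 6
ES_Calibration = 0; EF_Calibration = 2
ES_Sample prep = 0; EF_Sample prep = 4
ES_Run assay = max(EF_Equipment setup=6, EF_Sample prep=4) = 6; EF_Run assay = 6+10 = 16
ES_Incubation = 6; EF_Incubation = 6+8 = 14
ES_Imaging = max(EF_Equipment setup=6, EF_Calibration=2) = 6; EF_Imaging = 6+11 = 17
ES_Data extraction = 4; EF_Data extraction = 4+4 = 8
ES_Statistical analysis = max(EF_Sample prep=4, EF_Run assay=16, EF_Incubation=14, EF_Imaging=17, EF_Data extraction=8) = 17; EF_Statistical analysis = 17+2 = 19
Expected project duration μ = 19 days. Critical path: Equipment setup → Imaging → Statistical analysis.

Backward pass:
LF_Statistical analysis = 19; LS_Statistical analysis = 19−2 = 17
LF_Data extraction = LS_Statistical analysis = 17; LS_Data extraction = 17−4 = 13
LF_Imaging = LS_Statistical analysis = 17; LS_Imaging = 17−11 = 6
LF_Incubation = LS_Statistical analysis = 17; LS_Incubation = 17−8 = 9
LF_Run assay = LS_Statistical analysis = 17; LS_Run assay = 17−10 = 7
LF_Sample prep = min(LS_Run assay=7, LS_Data extraction=13, LS_Statistical analysis=17) = 7; LS_Sample prep = 7−4 = 3
LF_Calibration = LS_Imaging = 6; LS_Calibration = 6−2 = 4
LF_Equipment setup = min(LS_Run assay=7, LS_Incubation=9, LS_Imaging=6) = 6; LS_Equipment setup = 6−6 = 0
Slack_Run assay = LS_Run assay − ES_Run assay = 7 − 6 = 1

1 days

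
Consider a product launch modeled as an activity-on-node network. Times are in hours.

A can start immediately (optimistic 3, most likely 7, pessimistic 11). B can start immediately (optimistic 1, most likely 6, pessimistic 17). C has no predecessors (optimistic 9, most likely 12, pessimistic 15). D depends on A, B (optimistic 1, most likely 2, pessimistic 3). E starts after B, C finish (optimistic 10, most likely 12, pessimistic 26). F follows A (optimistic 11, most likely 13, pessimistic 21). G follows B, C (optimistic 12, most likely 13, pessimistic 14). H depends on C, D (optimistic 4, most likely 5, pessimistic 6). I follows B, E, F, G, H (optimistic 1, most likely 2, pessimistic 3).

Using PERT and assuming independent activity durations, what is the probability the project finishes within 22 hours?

te_A = (3 + 4·7 + 11)/6 = 42/6 = 7; σ²_A = ((11−3)/6)² = 1.778
te_B = (1 + 4·6 + 17)/6 = 42/6 = 7; σ²_B = ((17−1)/6)² = 7.111
te_C = (9 + 4·12 + 15)/6 = 72/6 = 12; σ²_C = ((15−9)/6)² = 1.000
te_D = (1 + 4·2 + 3)/6 = 12/6 = 2; σ²_D = ((3−1)/6)² = 0.111
te_E = (10 + 4·12 + 26)/6 = 84/6 = 14; σ²_E = ((26−10)/6)² = 7.111
te_F = (11 + 4·13 + 21)/6 = 84/6 = 14; σ²_F = ((21−11)/6)² = 2.778
te_G = (12 + 4·13 + 14)/6 = 78/6 = 13; σ²_G = ((14−12)/6)² = 0.111
te_H = (4 + 4·5 + 6)/6 = 30/6 = 5; σ²_H = ((6−4)/6)² = 0.111
te_I = (1 + 4·2 + 3)/6 = 12/6 = 2; σ²_I = ((3−1)/6)² = 0.111

Forward pass:
ES_A = 0; EF_A = 7
ES_B = 0; EF_B = 7
ES_C = 0; EF_C = 12
ES_D = max(EF_A=7, EF_B=7) = 7; EF_D = 7+2 = 9
ES_E = max(EF_B=7, EF_C=12) = 12; EF_E = 12+14 = 26
ES_F = 7; EF_F = 7+14 = 21
ES_G = max(EF_B=7, EF_C=12) = 12; EF_G = 12+13 = 25
ES_H = max(EF_C=12, EF_D=9) = 12; EF_H = 12+5 = 17
ES_I = max(EF_B=7, EF_E=26, EF_F=21, EF_G=25, EF_H=17) = 26; EF_I = 26+2 = 28
Expected project duration μ = 28 hours. Critical path: C → E → I.

Variance along critical path = 1.000 + 7.111 + 0.111 = 8.222; σ = √8.222 = 2.867 hours.
Z = (22 − 28) / 2.867 = -2.092
P(T ≤ 22) = Φ(-2.092) ≈ 0.018

0.018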